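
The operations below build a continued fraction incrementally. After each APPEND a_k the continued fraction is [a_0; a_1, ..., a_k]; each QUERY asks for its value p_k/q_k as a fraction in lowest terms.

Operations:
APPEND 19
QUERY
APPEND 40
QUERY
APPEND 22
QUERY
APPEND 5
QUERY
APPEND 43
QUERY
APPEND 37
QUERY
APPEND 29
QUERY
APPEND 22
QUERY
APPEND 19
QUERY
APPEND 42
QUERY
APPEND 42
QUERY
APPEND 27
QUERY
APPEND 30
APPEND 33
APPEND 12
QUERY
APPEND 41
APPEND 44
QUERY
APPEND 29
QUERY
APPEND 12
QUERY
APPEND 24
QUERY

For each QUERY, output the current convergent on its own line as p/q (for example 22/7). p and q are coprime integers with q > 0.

19/1
761/40
16761/881
84566/4445
3653099/192016
135249229/7109037
3925880740/206354089
86504625509/4546898995
1647513765411/86597434994
69282082772771/3641639168743
2911494990221793/153035442522200
78679646818761182/4135598587268143
939174612884388863625/49365361428092114246
1698645151066932963466489/89285028225968048555802
49299293607678647953587337/2591293901799994770764657
593290168443210708406514533/31184811849825905297731686
14288263336244735649709936129/751026778297621721916325121

APPEND 19: p_0 = 19·1 + 0 = 19, q_0 = 19·0 + 1 = 1 → 19/1
APPEND 40: p_1 = 40·19 + 1 = 761, q_1 = 40·1 + 0 = 40 → 761/40
APPEND 22: p_2 = 22·761 + 19 = 16761, q_2 = 22·40 + 1 = 881 → 16761/881
APPEND 5: p_3 = 5·16761 + 761 = 84566, q_3 = 5·881 + 40 = 4445 → 84566/4445
APPEND 43: p_4 = 43·84566 + 16761 = 3653099, q_4 = 43·4445 + 881 = 192016 → 3653099/192016
APPEND 37: p_5 = 37·3653099 + 84566 = 135249229, q_5 = 37·192016 + 4445 = 7109037 → 135249229/7109037
APPEND 29: p_6 = 29·135249229 + 3653099 = 3925880740, q_6 = 29·7109037 + 192016 = 206354089 → 3925880740/206354089
APPEND 22: p_7 = 22·3925880740 + 135249229 = 86504625509, q_7 = 22·206354089 + 7109037 = 4546898995 → 86504625509/4546898995
APPEND 19: p_8 = 19·86504625509 + 3925880740 = 1647513765411, q_8 = 19·4546898995 + 206354089 = 86597434994 → 1647513765411/86597434994
APPEND 42: p_9 = 42·1647513765411 + 86504625509 = 69282082772771, q_9 = 42·86597434994 + 4546898995 = 3641639168743 → 69282082772771/3641639168743
APPEND 42: p_10 = 42·69282082772771 + 1647513765411 = 2911494990221793, q_10 = 42·3641639168743 + 86597434994 = 153035442522200 → 2911494990221793/153035442522200
APPEND 27: p_11 = 27·2911494990221793 + 69282082772771 = 78679646818761182, q_11 = 27·153035442522200 + 3641639168743 = 4135598587268143 → 78679646818761182/4135598587268143
APPEND 30: p_12 = 30·78679646818761182 + 2911494990221793 = 2363300899553057253, q_12 = 30·4135598587268143 + 153035442522200 = 124220993060566490 → 2363300899553057253/124220993060566490
APPEND 33: p_13 = 33·2363300899553057253 + 78679646818761182 = 78067609332069650531, q_13 = 33·124220993060566490 + 4135598587268143 = 4103428369585962313 → 78067609332069650531/4103428369585962313
APPEND 12: p_14 = 12·78067609332069650531 + 2363300899553057253 = 939174612884388863625, q_14 = 12·4103428369585962313 + 124220993060566490 = 49365361428092114246 → 939174612884388863625/49365361428092114246
APPEND 41: p_15 = 41·939174612884388863625 + 78067609332069650531 = 38584226737592013059156, q_15 = 41·49365361428092114246 + 4103428369585962313 = 2028083246921362646399 → 38584226737592013059156/2028083246921362646399
APPEND 44: p_16 = 44·38584226737592013059156 + 939174612884388863625 = 1698645151066932963466489, q_16 = 44·2028083246921362646399 + 49365361428092114246 = 89285028225968048555802 → 1698645151066932963466489/89285028225968048555802
APPEND 29: p_17 = 29·1698645151066932963466489 + 38584226737592013059156 = 49299293607678647953587337, q_17 = 29·89285028225968048555802 + 2028083246921362646399 = 2591293901799994770764657 → 49299293607678647953587337/2591293901799994770764657
APPEND 12: p_18 = 12·49299293607678647953587337 + 1698645151066932963466489 = 593290168443210708406514533, q_18 = 12·2591293901799994770764657 + 89285028225968048555802 = 31184811849825905297731686 → 593290168443210708406514533/31184811849825905297731686
APPEND 24: p_19 = 24·593290168443210708406514533 + 49299293607678647953587337 = 14288263336244735649709936129, q_19 = 24·31184811849825905297731686 + 2591293901799994770764657 = 751026778297621721916325121 → 14288263336244735649709936129/751026778297621721916325121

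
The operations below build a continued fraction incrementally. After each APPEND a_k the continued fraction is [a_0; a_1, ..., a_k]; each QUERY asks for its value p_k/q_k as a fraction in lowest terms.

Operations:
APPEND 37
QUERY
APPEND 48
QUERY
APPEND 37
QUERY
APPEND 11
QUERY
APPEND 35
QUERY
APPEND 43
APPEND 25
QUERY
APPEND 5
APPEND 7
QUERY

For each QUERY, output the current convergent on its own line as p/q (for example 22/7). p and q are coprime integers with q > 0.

37/1
1777/48
65786/1777
725423/19595
25455591/687602
27408351491/740349627
994367864528/26859691939

APPEND 37: p_0 = 37·1 + 0 = 37, q_0 = 37·0 + 1 = 1 → 37/1
APPEND 48: p_1 = 48·37 + 1 = 1777, q_1 = 48·1 + 0 = 48 → 1777/48
APPEND 37: p_2 = 37·1777 + 37 = 65786, q_2 = 37·48 + 1 = 1777 → 65786/1777
APPEND 11: p_3 = 11·65786 + 1777 = 725423, q_3 = 11·1777 + 48 = 19595 → 725423/19595
APPEND 35: p_4 = 35·725423 + 65786 = 25455591, q_4 = 35·19595 + 1777 = 687602 → 25455591/687602
APPEND 43: p_5 = 43·25455591 + 725423 = 1095315836, q_5 = 43·687602 + 19595 = 29586481 → 1095315836/29586481
APPEND 25: p_6 = 25·1095315836 + 25455591 = 27408351491, q_6 = 25·29586481 + 687602 = 740349627 → 27408351491/740349627
APPEND 5: p_7 = 5·27408351491 + 1095315836 = 138137073291, q_7 = 5·740349627 + 29586481 = 3731334616 → 138137073291/3731334616
APPEND 7: p_8 = 7·138137073291 + 27408351491 = 994367864528, q_8 = 7·3731334616 + 740349627 = 26859691939 → 994367864528/26859691939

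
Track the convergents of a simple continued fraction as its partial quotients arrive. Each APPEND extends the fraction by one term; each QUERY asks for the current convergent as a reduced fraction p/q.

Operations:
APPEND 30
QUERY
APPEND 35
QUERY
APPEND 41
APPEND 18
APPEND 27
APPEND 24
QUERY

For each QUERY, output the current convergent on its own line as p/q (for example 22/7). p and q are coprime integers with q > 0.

30/1
1051/35
505456525/16832531

APPEND 30: p_0 = 30·1 + 0 = 30, q_0 = 30·0 + 1 = 1 → 30/1
APPEND 35: p_1 = 35·30 + 1 = 1051, q_1 = 35·1 + 0 = 35 → 1051/35
APPEND 41: p_2 = 41·1051 + 30 = 43121, q_2 = 41·35 + 1 = 1436 → 43121/1436
APPEND 18: p_3 = 18·43121 + 1051 = 777229, q_3 = 18·1436 + 35 = 25883 → 777229/25883
APPEND 27: p_4 = 27·777229 + 43121 = 21028304, q_4 = 27·25883 + 1436 = 700277 → 21028304/700277
APPEND 24: p_5 = 24·21028304 + 777229 = 505456525, q_5 = 24·700277 + 25883 = 16832531 → 505456525/16832531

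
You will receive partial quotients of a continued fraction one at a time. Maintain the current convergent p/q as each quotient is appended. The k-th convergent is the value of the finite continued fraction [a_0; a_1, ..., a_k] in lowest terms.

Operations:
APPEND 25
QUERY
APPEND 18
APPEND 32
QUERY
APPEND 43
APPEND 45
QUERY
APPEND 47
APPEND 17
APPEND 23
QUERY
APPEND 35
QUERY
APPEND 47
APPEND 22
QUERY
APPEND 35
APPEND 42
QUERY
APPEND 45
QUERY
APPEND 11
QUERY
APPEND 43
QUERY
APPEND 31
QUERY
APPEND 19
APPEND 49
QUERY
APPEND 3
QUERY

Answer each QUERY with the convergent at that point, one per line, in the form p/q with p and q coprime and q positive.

APPEND 25: p_0 = 25·1 + 0 = 25, q_0 = 25·0 + 1 = 1 → 25/1
APPEND 18: p_1 = 18·25 + 1 = 451, q_1 = 18·1 + 0 = 18 → 451/18
APPEND 32: p_2 = 32·451 + 25 = 14457, q_2 = 32·18 + 1 = 577 → 14457/577
APPEND 43: p_3 = 43·14457 + 451 = 622102, q_3 = 43·577 + 18 = 24829 → 622102/24829
APPEND 45: p_4 = 45·622102 + 14457 = 28009047, q_4 = 45·24829 + 577 = 1117882 → 28009047/1117882
APPEND 47: p_5 = 47·28009047 + 622102 = 1317047311, q_5 = 47·1117882 + 24829 = 52565283 → 1317047311/52565283
APPEND 17: p_6 = 17·1317047311 + 28009047 = 22417813334, q_6 = 17·52565283 + 1117882 = 894727693 → 22417813334/894727693
APPEND 23: p_7 = 23·22417813334 + 1317047311 = 516926753993, q_7 = 23·894727693 + 52565283 = 20631302222 → 516926753993/20631302222
APPEND 35: p_8 = 35·516926753993 + 22417813334 = 18114854203089, q_8 = 35·20631302222 + 894727693 = 722990305463 → 18114854203089/722990305463
APPEND 47: p_9 = 47·18114854203089 + 516926753993 = 851915074299176, q_9 = 47·722990305463 + 20631302222 = 34001175658983 → 851915074299176/34001175658983
APPEND 22: p_10 = 22·851915074299176 + 18114854203089 = 18760246488784961, q_10 = 22·34001175658983 + 722990305463 = 748748854803089 → 18760246488784961/748748854803089
APPEND 35: p_11 = 35·18760246488784961 + 851915074299176 = 657460542181772811, q_11 = 35·748748854803089 + 34001175658983 = 26240211093767098 → 657460542181772811/26240211093767098
APPEND 42: p_12 = 42·657460542181772811 + 18760246488784961 = 27632103018123243023, q_12 = 42·26240211093767098 + 748748854803089 = 1102837614793021205 → 27632103018123243023/1102837614793021205
APPEND 45: p_13 = 45·27632103018123243023 + 657460542181772811 = 1244102096357727708846, q_13 = 45·1102837614793021205 + 26240211093767098 = 49653932876779721323 → 1244102096357727708846/49653932876779721323
APPEND 11: p_14 = 11·1244102096357727708846 + 27632103018123243023 = 13712755162953128040329, q_14 = 11·49653932876779721323 + 1102837614793021205 = 547296099259369955758 → 13712755162953128040329/547296099259369955758
APPEND 43: p_15 = 43·13712755162953128040329 + 1244102096357727708846 = 590892574103342233442993, q_15 = 43·547296099259369955758 + 49653932876779721323 = 23583386201029687818917 → 590892574103342233442993/23583386201029687818917
APPEND 31: p_16 = 31·590892574103342233442993 + 13712755162953128040329 = 18331382552366562364773112, q_16 = 31·23583386201029687818917 + 547296099259369955758 = 731632268331179692342185 → 18331382552366562364773112/731632268331179692342185
APPEND 19: p_17 = 19·18331382552366562364773112 + 590892574103342233442993 = 348887161069068027164132121, q_17 = 19·731632268331179692342185 + 23583386201029687818917 = 13924596484493443842320432 → 348887161069068027164132121/13924596484493443842320432
APPEND 49: p_18 = 49·348887161069068027164132121 + 18331382552366562364773112 = 17113802274936699893407247041, q_18 = 49·13924596484493443842320432 + 731632268331179692342185 = 683036860008509927966043353 → 17113802274936699893407247041/683036860008509927966043353
APPEND 3: p_19 = 3·17113802274936699893407247041 + 348887161069068027164132121 = 51690293985879167707385873244, q_19 = 3·683036860008509927966043353 + 13924596484493443842320432 = 2063035176510023227740450491 → 51690293985879167707385873244/2063035176510023227740450491

25/1
14457/577
28009047/1117882
516926753993/20631302222
18114854203089/722990305463
18760246488784961/748748854803089
27632103018123243023/1102837614793021205
1244102096357727708846/49653932876779721323
13712755162953128040329/547296099259369955758
590892574103342233442993/23583386201029687818917
18331382552366562364773112/731632268331179692342185
17113802274936699893407247041/683036860008509927966043353
51690293985879167707385873244/2063035176510023227740450491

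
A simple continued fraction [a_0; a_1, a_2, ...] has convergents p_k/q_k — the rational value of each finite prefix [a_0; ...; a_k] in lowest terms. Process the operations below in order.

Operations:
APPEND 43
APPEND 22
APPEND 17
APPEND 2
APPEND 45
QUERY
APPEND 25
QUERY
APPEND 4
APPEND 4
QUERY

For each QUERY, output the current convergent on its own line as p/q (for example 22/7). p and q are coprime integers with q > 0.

APPEND 43: p_0 = 43·1 + 0 = 43, q_0 = 43·0 + 1 = 1 → 43/1
APPEND 22: p_1 = 22·43 + 1 = 947, q_1 = 22·1 + 0 = 22 → 947/22
APPEND 17: p_2 = 17·947 + 43 = 16142, q_2 = 17·22 + 1 = 375 → 16142/375
APPEND 2: p_3 = 2·16142 + 947 = 33231, q_3 = 2·375 + 22 = 772 → 33231/772
APPEND 45: p_4 = 45·33231 + 16142 = 1511537, q_4 = 45·772 + 375 = 35115 → 1511537/35115
APPEND 25: p_5 = 25·1511537 + 33231 = 37821656, q_5 = 25·35115 + 772 = 878647 → 37821656/878647
APPEND 4: p_6 = 4·37821656 + 1511537 = 152798161, q_6 = 4·878647 + 35115 = 3549703 → 152798161/3549703
APPEND 4: p_7 = 4·152798161 + 37821656 = 649014300, q_7 = 4·3549703 + 878647 = 15077459 → 649014300/15077459

1511537/35115
37821656/878647
649014300/15077459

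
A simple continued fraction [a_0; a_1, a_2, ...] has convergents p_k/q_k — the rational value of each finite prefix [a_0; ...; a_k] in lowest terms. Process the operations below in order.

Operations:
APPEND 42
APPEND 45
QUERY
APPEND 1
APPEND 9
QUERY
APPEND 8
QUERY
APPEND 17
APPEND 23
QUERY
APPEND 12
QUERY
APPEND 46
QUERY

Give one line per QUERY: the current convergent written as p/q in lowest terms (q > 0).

APPEND 42: p_0 = 42·1 + 0 = 42, q_0 = 42·0 + 1 = 1 → 42/1
APPEND 45: p_1 = 45·42 + 1 = 1891, q_1 = 45·1 + 0 = 45 → 1891/45
APPEND 1: p_2 = 1·1891 + 42 = 1933, q_2 = 1·45 + 1 = 46 → 1933/46
APPEND 9: p_3 = 9·1933 + 1891 = 19288, q_3 = 9·46 + 45 = 459 → 19288/459
APPEND 8: p_4 = 8·19288 + 1933 = 156237, q_4 = 8·459 + 46 = 3718 → 156237/3718
APPEND 17: p_5 = 17·156237 + 19288 = 2675317, q_5 = 17·3718 + 459 = 63665 → 2675317/63665
APPEND 23: p_6 = 23·2675317 + 156237 = 61688528, q_6 = 23·63665 + 3718 = 1468013 → 61688528/1468013
APPEND 12: p_7 = 12·61688528 + 2675317 = 742937653, q_7 = 12·1468013 + 63665 = 17679821 → 742937653/17679821
APPEND 46: p_8 = 46·742937653 + 61688528 = 34236820566, q_8 = 46·17679821 + 1468013 = 814739779 → 34236820566/814739779

1891/45
19288/459
156237/3718
61688528/1468013
742937653/17679821
34236820566/814739779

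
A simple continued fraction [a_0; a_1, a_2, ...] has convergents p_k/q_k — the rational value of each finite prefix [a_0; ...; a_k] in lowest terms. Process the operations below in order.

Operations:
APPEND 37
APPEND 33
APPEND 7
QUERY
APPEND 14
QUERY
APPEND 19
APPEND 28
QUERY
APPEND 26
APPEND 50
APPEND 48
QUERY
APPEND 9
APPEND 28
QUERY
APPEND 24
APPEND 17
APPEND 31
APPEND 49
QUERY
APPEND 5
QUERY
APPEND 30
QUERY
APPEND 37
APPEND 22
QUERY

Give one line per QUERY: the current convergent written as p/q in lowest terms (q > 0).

APPEND 37: p_0 = 37·1 + 0 = 37, q_0 = 37·0 + 1 = 1 → 37/1
APPEND 33: p_1 = 33·37 + 1 = 1222, q_1 = 33·1 + 0 = 33 → 1222/33
APPEND 7: p_2 = 7·1222 + 37 = 8591, q_2 = 7·33 + 1 = 232 → 8591/232
APPEND 14: p_3 = 14·8591 + 1222 = 121496, q_3 = 14·232 + 33 = 3281 → 121496/3281
APPEND 19: p_4 = 19·121496 + 8591 = 2317015, q_4 = 19·3281 + 232 = 62571 → 2317015/62571
APPEND 28: p_5 = 28·2317015 + 121496 = 64997916, q_5 = 28·62571 + 3281 = 1755269 → 64997916/1755269
APPEND 26: p_6 = 26·64997916 + 2317015 = 1692262831, q_6 = 26·1755269 + 62571 = 45699565 → 1692262831/45699565
APPEND 50: p_7 = 50·1692262831 + 64997916 = 84678139466, q_7 = 50·45699565 + 1755269 = 2286733519 → 84678139466/2286733519
APPEND 48: p_8 = 48·84678139466 + 1692262831 = 4066242957199, q_8 = 48·2286733519 + 45699565 = 109808908477 → 4066242957199/109808908477
APPEND 9: p_9 = 9·4066242957199 + 84678139466 = 36680864754257, q_9 = 9·109808908477 + 2286733519 = 990566909812 → 36680864754257/990566909812
APPEND 28: p_10 = 28·36680864754257 + 4066242957199 = 1031130456076395, q_10 = 28·990566909812 + 109808908477 = 27845682383213 → 1031130456076395/27845682383213
APPEND 24: p_11 = 24·1031130456076395 + 36680864754257 = 24783811810587737, q_11 = 24·27845682383213 + 990566909812 = 669286944106924 → 24783811810587737/669286944106924
APPEND 17: p_12 = 17·24783811810587737 + 1031130456076395 = 422355931236067924, q_12 = 17·669286944106924 + 27845682383213 = 11405723732200921 → 422355931236067924/11405723732200921
APPEND 31: p_13 = 31·422355931236067924 + 24783811810587737 = 13117817680128693381, q_13 = 31·11405723732200921 + 669286944106924 = 354246722642335475 → 13117817680128693381/354246722642335475
APPEND 49: p_14 = 49·13117817680128693381 + 422355931236067924 = 643195422257542043593, q_14 = 49·354246722642335475 + 11405723732200921 = 17369495133206639196 → 643195422257542043593/17369495133206639196
APPEND 5: p_15 = 5·643195422257542043593 + 13117817680128693381 = 3229094928967838911346, q_15 = 5·17369495133206639196 + 354246722642335475 = 87201722388675531455 → 3229094928967838911346/87201722388675531455
APPEND 30: p_16 = 30·3229094928967838911346 + 643195422257542043593 = 97516043291292709383973, q_16 = 30·87201722388675531455 + 17369495133206639196 = 2633421166793472582846 → 97516043291292709383973/2633421166793472582846
APPEND 37: p_17 = 37·97516043291292709383973 + 3229094928967838911346 = 3611322696706798086118347, q_17 = 37·2633421166793472582846 + 87201722388675531455 = 97523784893747161096757 → 3611322696706798086118347/97523784893747161096757
APPEND 22: p_18 = 22·3611322696706798086118347 + 97516043291292709383973 = 79546615370840850603987607, q_18 = 22·97523784893747161096757 + 2633421166793472582846 = 2148156688829231016711500 → 79546615370840850603987607/2148156688829231016711500

8591/232
121496/3281
64997916/1755269
4066242957199/109808908477
1031130456076395/27845682383213
643195422257542043593/17369495133206639196
3229094928967838911346/87201722388675531455
97516043291292709383973/2633421166793472582846
79546615370840850603987607/2148156688829231016711500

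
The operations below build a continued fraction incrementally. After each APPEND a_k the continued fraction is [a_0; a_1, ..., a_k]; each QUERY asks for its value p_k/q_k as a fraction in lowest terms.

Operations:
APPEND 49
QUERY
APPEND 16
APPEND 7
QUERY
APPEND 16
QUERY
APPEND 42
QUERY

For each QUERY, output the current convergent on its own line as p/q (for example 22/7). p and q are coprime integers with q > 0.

49/1
5544/113
89489/1824
3764082/76721

APPEND 49: p_0 = 49·1 + 0 = 49, q_0 = 49·0 + 1 = 1 → 49/1
APPEND 16: p_1 = 16·49 + 1 = 785, q_1 = 16·1 + 0 = 16 → 785/16
APPEND 7: p_2 = 7·785 + 49 = 5544, q_2 = 7·16 + 1 = 113 → 5544/113
APPEND 16: p_3 = 16·5544 + 785 = 89489, q_3 = 16·113 + 16 = 1824 → 89489/1824
APPEND 42: p_4 = 42·89489 + 5544 = 3764082, q_4 = 42·1824 + 113 = 76721 → 3764082/76721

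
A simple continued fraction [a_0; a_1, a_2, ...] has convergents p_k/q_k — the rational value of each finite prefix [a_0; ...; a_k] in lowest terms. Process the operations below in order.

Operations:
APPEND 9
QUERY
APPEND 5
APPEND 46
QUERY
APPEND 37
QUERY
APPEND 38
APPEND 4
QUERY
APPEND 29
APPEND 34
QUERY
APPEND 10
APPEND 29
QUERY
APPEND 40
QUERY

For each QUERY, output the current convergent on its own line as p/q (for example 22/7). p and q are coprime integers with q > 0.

9/1
2125/231
78671/8552
12045163/1309380
11990291063/1303415098
3499391438483/380404413101
140095912751300/15229248972247

APPEND 9: p_0 = 9·1 + 0 = 9, q_0 = 9·0 + 1 = 1 → 9/1
APPEND 5: p_1 = 5·9 + 1 = 46, q_1 = 5·1 + 0 = 5 → 46/5
APPEND 46: p_2 = 46·46 + 9 = 2125, q_2 = 46·5 + 1 = 231 → 2125/231
APPEND 37: p_3 = 37·2125 + 46 = 78671, q_3 = 37·231 + 5 = 8552 → 78671/8552
APPEND 38: p_4 = 38·78671 + 2125 = 2991623, q_4 = 38·8552 + 231 = 325207 → 2991623/325207
APPEND 4: p_5 = 4·2991623 + 78671 = 12045163, q_5 = 4·325207 + 8552 = 1309380 → 12045163/1309380
APPEND 29: p_6 = 29·12045163 + 2991623 = 352301350, q_6 = 29·1309380 + 325207 = 38297227 → 352301350/38297227
APPEND 34: p_7 = 34·352301350 + 12045163 = 11990291063, q_7 = 34·38297227 + 1309380 = 1303415098 → 11990291063/1303415098
APPEND 10: p_8 = 10·11990291063 + 352301350 = 120255211980, q_8 = 10·1303415098 + 38297227 = 13072448207 → 120255211980/13072448207
APPEND 29: p_9 = 29·120255211980 + 11990291063 = 3499391438483, q_9 = 29·13072448207 + 1303415098 = 380404413101 → 3499391438483/380404413101
APPEND 40: p_10 = 40·3499391438483 + 120255211980 = 140095912751300, q_10 = 40·380404413101 + 13072448207 = 15229248972247 → 140095912751300/15229248972247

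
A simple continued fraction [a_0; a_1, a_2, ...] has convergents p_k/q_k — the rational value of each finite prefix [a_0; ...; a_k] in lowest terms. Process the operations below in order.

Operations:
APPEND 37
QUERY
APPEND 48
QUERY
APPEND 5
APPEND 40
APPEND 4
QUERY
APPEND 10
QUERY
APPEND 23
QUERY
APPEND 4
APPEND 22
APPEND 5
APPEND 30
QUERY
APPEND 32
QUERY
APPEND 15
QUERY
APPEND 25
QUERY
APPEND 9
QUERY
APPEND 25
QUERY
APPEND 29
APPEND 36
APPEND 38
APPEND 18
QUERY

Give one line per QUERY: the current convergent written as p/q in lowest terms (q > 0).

APPEND 37: p_0 = 37·1 + 0 = 37, q_0 = 37·0 + 1 = 1 → 37/1
APPEND 48: p_1 = 48·37 + 1 = 1777, q_1 = 48·1 + 0 = 48 → 1777/48
APPEND 5: p_2 = 5·1777 + 37 = 8922, q_2 = 5·48 + 1 = 241 → 8922/241
APPEND 40: p_3 = 40·8922 + 1777 = 358657, q_3 = 40·241 + 48 = 9688 → 358657/9688
APPEND 4: p_4 = 4·358657 + 8922 = 1443550, q_4 = 4·9688 + 241 = 38993 → 1443550/38993
APPEND 10: p_5 = 10·1443550 + 358657 = 14794157, q_5 = 10·38993 + 9688 = 399618 → 14794157/399618
APPEND 23: p_6 = 23·14794157 + 1443550 = 341709161, q_6 = 23·399618 + 38993 = 9230207 → 341709161/9230207
APPEND 4: p_7 = 4·341709161 + 14794157 = 1381630801, q_7 = 4·9230207 + 399618 = 37320446 → 1381630801/37320446
APPEND 22: p_8 = 22·1381630801 + 341709161 = 30737586783, q_8 = 22·37320446 + 9230207 = 830280019 → 30737586783/830280019
APPEND 5: p_9 = 5·30737586783 + 1381630801 = 155069564716, q_9 = 5·830280019 + 37320446 = 4188720541 → 155069564716/4188720541
APPEND 30: p_10 = 30·155069564716 + 30737586783 = 4682824528263, q_10 = 30·4188720541 + 830280019 = 126491896249 → 4682824528263/126491896249
APPEND 32: p_11 = 32·4682824528263 + 155069564716 = 150005454469132, q_11 = 32·126491896249 + 4188720541 = 4051929400509 → 150005454469132/4051929400509
APPEND 15: p_12 = 15·150005454469132 + 4682824528263 = 2254764641565243, q_12 = 15·4051929400509 + 126491896249 = 60905432903884 → 2254764641565243/60905432903884
APPEND 25: p_13 = 25·2254764641565243 + 150005454469132 = 56519121493600207, q_13 = 25·60905432903884 + 4051929400509 = 1526687751997609 → 56519121493600207/1526687751997609
APPEND 9: p_14 = 9·56519121493600207 + 2254764641565243 = 510926858083967106, q_14 = 9·1526687751997609 + 60905432903884 = 13801095200882365 → 510926858083967106/13801095200882365
APPEND 25: p_15 = 25·510926858083967106 + 56519121493600207 = 12829690573592777857, q_15 = 25·13801095200882365 + 1526687751997609 = 346554067774056734 → 12829690573592777857/346554067774056734
APPEND 29: p_16 = 29·12829690573592777857 + 510926858083967106 = 372571953492274524959, q_16 = 29·346554067774056734 + 13801095200882365 = 10063869060648527651 → 372571953492274524959/10063869060648527651
APPEND 36: p_17 = 36·372571953492274524959 + 12829690573592777857 = 13425420016295475676381, q_17 = 36·10063869060648527651 + 346554067774056734 = 362645840251121052170 → 13425420016295475676381/362645840251121052170
APPEND 38: p_18 = 38·13425420016295475676381 + 372571953492274524959 = 510538532572720350227437, q_18 = 38·362645840251121052170 + 10063869060648527651 = 13790605798603248510111 → 510538532572720350227437/13790605798603248510111
APPEND 18: p_19 = 18·510538532572720350227437 + 13425420016295475676381 = 9203119006325261779770247, q_19 = 18·13790605798603248510111 + 362645840251121052170 = 248593550215109594234168 → 9203119006325261779770247/248593550215109594234168

37/1
1777/48
1443550/38993
14794157/399618
341709161/9230207
4682824528263/126491896249
150005454469132/4051929400509
2254764641565243/60905432903884
56519121493600207/1526687751997609
510926858083967106/13801095200882365
12829690573592777857/346554067774056734
9203119006325261779770247/248593550215109594234168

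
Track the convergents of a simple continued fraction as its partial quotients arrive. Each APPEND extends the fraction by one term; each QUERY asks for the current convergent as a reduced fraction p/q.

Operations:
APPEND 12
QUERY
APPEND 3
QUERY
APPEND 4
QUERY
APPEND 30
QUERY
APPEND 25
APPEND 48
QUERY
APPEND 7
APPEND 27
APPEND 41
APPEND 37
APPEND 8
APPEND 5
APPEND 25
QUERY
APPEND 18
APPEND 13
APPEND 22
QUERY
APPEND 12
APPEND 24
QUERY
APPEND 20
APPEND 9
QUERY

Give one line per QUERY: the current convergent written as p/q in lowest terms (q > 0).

12/1
37/3
160/13
4837/393
5816917/472617
1745498863001388/141819530197039
9075531230066003225/737375201220908826
2632694754185079479201/213903051502841425218
477501607716107515788872/38796389450627405658105

APPEND 12: p_0 = 12·1 + 0 = 12, q_0 = 12·0 + 1 = 1 → 12/1
APPEND 3: p_1 = 3·12 + 1 = 37, q_1 = 3·1 + 0 = 3 → 37/3
APPEND 4: p_2 = 4·37 + 12 = 160, q_2 = 4·3 + 1 = 13 → 160/13
APPEND 30: p_3 = 30·160 + 37 = 4837, q_3 = 30·13 + 3 = 393 → 4837/393
APPEND 25: p_4 = 25·4837 + 160 = 121085, q_4 = 25·393 + 13 = 9838 → 121085/9838
APPEND 48: p_5 = 48·121085 + 4837 = 5816917, q_5 = 48·9838 + 393 = 472617 → 5816917/472617
APPEND 7: p_6 = 7·5816917 + 121085 = 40839504, q_6 = 7·472617 + 9838 = 3318157 → 40839504/3318157
APPEND 27: p_7 = 27·40839504 + 5816917 = 1108483525, q_7 = 27·3318157 + 472617 = 90062856 → 1108483525/90062856
APPEND 41: p_8 = 41·1108483525 + 40839504 = 45488664029, q_8 = 41·90062856 + 3318157 = 3695895253 → 45488664029/3695895253
APPEND 37: p_9 = 37·45488664029 + 1108483525 = 1684189052598, q_9 = 37·3695895253 + 90062856 = 136838187217 → 1684189052598/136838187217
APPEND 8: p_10 = 8·1684189052598 + 45488664029 = 13519001084813, q_10 = 8·136838187217 + 3695895253 = 1098401392989 → 13519001084813/1098401392989
APPEND 5: p_11 = 5·13519001084813 + 1684189052598 = 69279194476663, q_11 = 5·1098401392989 + 136838187217 = 5628845152162 → 69279194476663/5628845152162
APPEND 25: p_12 = 25·69279194476663 + 13519001084813 = 1745498863001388, q_12 = 25·5628845152162 + 1098401392989 = 141819530197039 → 1745498863001388/141819530197039
APPEND 18: p_13 = 18·1745498863001388 + 69279194476663 = 31488258728501647, q_13 = 18·141819530197039 + 5628845152162 = 2558380388698864 → 31488258728501647/2558380388698864
APPEND 13: p_14 = 13·31488258728501647 + 1745498863001388 = 411092862333522799, q_14 = 13·2558380388698864 + 141819530197039 = 33400764583282271 → 411092862333522799/33400764583282271
APPEND 22: p_15 = 22·411092862333522799 + 31488258728501647 = 9075531230066003225, q_15 = 22·33400764583282271 + 2558380388698864 = 737375201220908826 → 9075531230066003225/737375201220908826
APPEND 12: p_16 = 12·9075531230066003225 + 411092862333522799 = 109317467623125561499, q_16 = 12·737375201220908826 + 33400764583282271 = 8881903179234188183 → 109317467623125561499/8881903179234188183
APPEND 24: p_17 = 24·109317467623125561499 + 9075531230066003225 = 2632694754185079479201, q_17 = 24·8881903179234188183 + 737375201220908826 = 213903051502841425218 → 2632694754185079479201/213903051502841425218
APPEND 20: p_18 = 20·2632694754185079479201 + 109317467623125561499 = 52763212551324715145519, q_18 = 20·213903051502841425218 + 8881903179234188183 = 4286942933236062692543 → 52763212551324715145519/4286942933236062692543
APPEND 9: p_19 = 9·52763212551324715145519 + 2632694754185079479201 = 477501607716107515788872, q_19 = 9·4286942933236062692543 + 213903051502841425218 = 38796389450627405658105 → 477501607716107515788872/38796389450627405658105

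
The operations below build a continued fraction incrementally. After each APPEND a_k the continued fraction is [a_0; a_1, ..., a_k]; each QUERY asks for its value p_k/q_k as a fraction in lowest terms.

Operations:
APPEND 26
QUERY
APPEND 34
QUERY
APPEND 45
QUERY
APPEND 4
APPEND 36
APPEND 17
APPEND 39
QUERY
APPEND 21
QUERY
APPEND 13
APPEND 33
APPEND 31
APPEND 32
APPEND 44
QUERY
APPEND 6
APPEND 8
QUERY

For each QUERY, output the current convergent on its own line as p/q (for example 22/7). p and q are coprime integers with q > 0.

APPEND 26: p_0 = 26·1 + 0 = 26, q_0 = 26·0 + 1 = 1 → 26/1
APPEND 34: p_1 = 34·26 + 1 = 885, q_1 = 34·1 + 0 = 34 → 885/34
APPEND 45: p_2 = 45·885 + 26 = 39851, q_2 = 45·34 + 1 = 1531 → 39851/1531
APPEND 4: p_3 = 4·39851 + 885 = 160289, q_3 = 4·1531 + 34 = 6158 → 160289/6158
APPEND 36: p_4 = 36·160289 + 39851 = 5810255, q_4 = 36·6158 + 1531 = 223219 → 5810255/223219
APPEND 17: p_5 = 17·5810255 + 160289 = 98934624, q_5 = 17·223219 + 6158 = 3800881 → 98934624/3800881
APPEND 39: p_6 = 39·98934624 + 5810255 = 3864260591, q_6 = 39·3800881 + 223219 = 148457578 → 3864260591/148457578
APPEND 21: p_7 = 21·3864260591 + 98934624 = 81248407035, q_7 = 21·148457578 + 3800881 = 3121410019 → 81248407035/3121410019
APPEND 13: p_8 = 13·81248407035 + 3864260591 = 1060093552046, q_8 = 13·3121410019 + 148457578 = 40726787825 → 1060093552046/40726787825
APPEND 33: p_9 = 33·1060093552046 + 81248407035 = 35064335624553, q_9 = 33·40726787825 + 3121410019 = 1347105408244 → 35064335624553/1347105408244
APPEND 31: p_10 = 31·35064335624553 + 1060093552046 = 1088054497913189, q_10 = 31·1347105408244 + 40726787825 = 41800994443389 → 1088054497913189/41800994443389
APPEND 32: p_11 = 32·1088054497913189 + 35064335624553 = 34852808268846601, q_11 = 32·41800994443389 + 1347105408244 = 1338978927596692 → 34852808268846601/1338978927596692
APPEND 44: p_12 = 44·34852808268846601 + 1088054497913189 = 1534611618327163633, q_12 = 44·1338978927596692 + 41800994443389 = 58956873808697837 → 1534611618327163633/58956873808697837
APPEND 6: p_13 = 6·1534611618327163633 + 34852808268846601 = 9242522518231828399, q_13 = 6·58956873808697837 + 1338978927596692 = 355080221779783714 → 9242522518231828399/355080221779783714
APPEND 8: p_14 = 8·9242522518231828399 + 1534611618327163633 = 75474791764181790825, q_14 = 8·355080221779783714 + 58956873808697837 = 2899598648046967549 → 75474791764181790825/2899598648046967549

26/1
885/34
39851/1531
3864260591/148457578
81248407035/3121410019
1534611618327163633/58956873808697837
75474791764181790825/2899598648046967549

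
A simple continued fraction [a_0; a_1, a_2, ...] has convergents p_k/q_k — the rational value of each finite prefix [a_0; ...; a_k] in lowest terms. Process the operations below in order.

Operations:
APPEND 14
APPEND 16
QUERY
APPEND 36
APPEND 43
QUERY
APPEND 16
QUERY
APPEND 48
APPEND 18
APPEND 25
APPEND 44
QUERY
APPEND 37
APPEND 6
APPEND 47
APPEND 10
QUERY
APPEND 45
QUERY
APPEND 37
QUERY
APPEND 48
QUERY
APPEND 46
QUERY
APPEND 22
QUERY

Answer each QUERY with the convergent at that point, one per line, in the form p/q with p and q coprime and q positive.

225/16
349127/24827
5594146/397809
5346418052116/380192654767
563872790596052008/40097929327232925
25430543557919753853/1808408129182256753
941493984433626944569/66951198709070732786
45217141796372013093165/3215465946164577430481
2080930016617546229230159/147978384722279632534912
45825677507382389056156663/3258739929836316493198545

APPEND 14: p_0 = 14·1 + 0 = 14, q_0 = 14·0 + 1 = 1 → 14/1
APPEND 16: p_1 = 16·14 + 1 = 225, q_1 = 16·1 + 0 = 16 → 225/16
APPEND 36: p_2 = 36·225 + 14 = 8114, q_2 = 36·16 + 1 = 577 → 8114/577
APPEND 43: p_3 = 43·8114 + 225 = 349127, q_3 = 43·577 + 16 = 24827 → 349127/24827
APPEND 16: p_4 = 16·349127 + 8114 = 5594146, q_4 = 16·24827 + 577 = 397809 → 5594146/397809
APPEND 48: p_5 = 48·5594146 + 349127 = 268868135, q_5 = 48·397809 + 24827 = 19119659 → 268868135/19119659
APPEND 18: p_6 = 18·268868135 + 5594146 = 4845220576, q_6 = 18·19119659 + 397809 = 344551671 → 4845220576/344551671
APPEND 25: p_7 = 25·4845220576 + 268868135 = 121399382535, q_7 = 25·344551671 + 19119659 = 8632911434 → 121399382535/8632911434
APPEND 44: p_8 = 44·121399382535 + 4845220576 = 5346418052116, q_8 = 44·8632911434 + 344551671 = 380192654767 → 5346418052116/380192654767
APPEND 37: p_9 = 37·5346418052116 + 121399382535 = 197938867310827, q_9 = 37·380192654767 + 8632911434 = 14075761137813 → 197938867310827/14075761137813
APPEND 6: p_10 = 6·197938867310827 + 5346418052116 = 1192979621917078, q_10 = 6·14075761137813 + 380192654767 = 84834759481645 → 1192979621917078/84834759481645
APPEND 47: p_11 = 47·1192979621917078 + 197938867310827 = 56267981097413493, q_11 = 47·84834759481645 + 14075761137813 = 4001309456775128 → 56267981097413493/4001309456775128
APPEND 10: p_12 = 10·56267981097413493 + 1192979621917078 = 563872790596052008, q_12 = 10·4001309456775128 + 84834759481645 = 40097929327232925 → 563872790596052008/40097929327232925
APPEND 45: p_13 = 45·563872790596052008 + 56267981097413493 = 25430543557919753853, q_13 = 45·40097929327232925 + 4001309456775128 = 1808408129182256753 → 25430543557919753853/1808408129182256753
APPEND 37: p_14 = 37·25430543557919753853 + 563872790596052008 = 941493984433626944569, q_14 = 37·1808408129182256753 + 40097929327232925 = 66951198709070732786 → 941493984433626944569/66951198709070732786
APPEND 48: p_15 = 48·941493984433626944569 + 25430543557919753853 = 45217141796372013093165, q_15 = 48·66951198709070732786 + 1808408129182256753 = 3215465946164577430481 → 45217141796372013093165/3215465946164577430481
APPEND 46: p_16 = 46·45217141796372013093165 + 941493984433626944569 = 2080930016617546229230159, q_16 = 46·3215465946164577430481 + 66951198709070732786 = 147978384722279632534912 → 2080930016617546229230159/147978384722279632534912
APPEND 22: p_17 = 22·2080930016617546229230159 + 45217141796372013093165 = 45825677507382389056156663, q_17 = 22·147978384722279632534912 + 3215465946164577430481 = 3258739929836316493198545 → 45825677507382389056156663/3258739929836316493198545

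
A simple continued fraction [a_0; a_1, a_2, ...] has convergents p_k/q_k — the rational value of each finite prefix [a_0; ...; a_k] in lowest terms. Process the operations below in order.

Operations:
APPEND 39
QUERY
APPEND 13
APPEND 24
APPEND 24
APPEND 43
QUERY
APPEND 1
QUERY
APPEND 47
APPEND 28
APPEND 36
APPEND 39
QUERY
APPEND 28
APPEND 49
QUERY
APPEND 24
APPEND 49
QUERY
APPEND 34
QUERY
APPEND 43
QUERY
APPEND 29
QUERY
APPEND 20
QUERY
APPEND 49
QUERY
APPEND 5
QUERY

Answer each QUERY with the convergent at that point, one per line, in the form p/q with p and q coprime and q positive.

39/1
12656467/323888
12950519/331413
24485583415135/626603509586
33649448092745131/861113329956969
39639025367670349183/1014390876085799896
1348535135478742435570/34509974067789764687
58026649850953595078693/1484943275791045681437
1684121380813132999717667/43097864972008114526360
33740454266113613589432033/863442242715953336208637
1654966380420380198881887284/42351767758053721588749573
8308572356368014607998868453/212622281032984561279956502

APPEND 39: p_0 = 39·1 + 0 = 39, q_0 = 39·0 + 1 = 1 → 39/1
APPEND 13: p_1 = 13·39 + 1 = 508, q_1 = 13·1 + 0 = 13 → 508/13
APPEND 24: p_2 = 24·508 + 39 = 12231, q_2 = 24·13 + 1 = 313 → 12231/313
APPEND 24: p_3 = 24·12231 + 508 = 294052, q_3 = 24·313 + 13 = 7525 → 294052/7525
APPEND 43: p_4 = 43·294052 + 12231 = 12656467, q_4 = 43·7525 + 313 = 323888 → 12656467/323888
APPEND 1: p_5 = 1·12656467 + 294052 = 12950519, q_5 = 1·323888 + 7525 = 331413 → 12950519/331413
APPEND 47: p_6 = 47·12950519 + 12656467 = 621330860, q_6 = 47·331413 + 323888 = 15900299 → 621330860/15900299
APPEND 28: p_7 = 28·621330860 + 12950519 = 17410214599, q_7 = 28·15900299 + 331413 = 445539785 → 17410214599/445539785
APPEND 36: p_8 = 36·17410214599 + 621330860 = 627389056424, q_8 = 36·445539785 + 15900299 = 16055332559 → 627389056424/16055332559
APPEND 39: p_9 = 39·627389056424 + 17410214599 = 24485583415135, q_9 = 39·16055332559 + 445539785 = 626603509586 → 24485583415135/626603509586
APPEND 28: p_10 = 28·24485583415135 + 627389056424 = 686223724680204, q_10 = 28·626603509586 + 16055332559 = 17560953600967 → 686223724680204/17560953600967
APPEND 49: p_11 = 49·686223724680204 + 24485583415135 = 33649448092745131, q_11 = 49·17560953600967 + 626603509586 = 861113329956969 → 33649448092745131/861113329956969
APPEND 24: p_12 = 24·33649448092745131 + 686223724680204 = 808272977950563348, q_12 = 24·861113329956969 + 17560953600967 = 20684280872568223 → 808272977950563348/20684280872568223
APPEND 49: p_13 = 49·808272977950563348 + 33649448092745131 = 39639025367670349183, q_13 = 49·20684280872568223 + 861113329956969 = 1014390876085799896 → 39639025367670349183/1014390876085799896
APPEND 34: p_14 = 34·39639025367670349183 + 808272977950563348 = 1348535135478742435570, q_14 = 34·1014390876085799896 + 20684280872568223 = 34509974067789764687 → 1348535135478742435570/34509974067789764687
APPEND 43: p_15 = 43·1348535135478742435570 + 39639025367670349183 = 58026649850953595078693, q_15 = 43·34509974067789764687 + 1014390876085799896 = 1484943275791045681437 → 58026649850953595078693/1484943275791045681437
APPEND 29: p_16 = 29·58026649850953595078693 + 1348535135478742435570 = 1684121380813132999717667, q_16 = 29·1484943275791045681437 + 34509974067789764687 = 43097864972008114526360 → 1684121380813132999717667/43097864972008114526360
APPEND 20: p_17 = 20·1684121380813132999717667 + 58026649850953595078693 = 33740454266113613589432033, q_17 = 20·43097864972008114526360 + 1484943275791045681437 = 863442242715953336208637 → 33740454266113613589432033/863442242715953336208637
APPEND 49: p_18 = 49·33740454266113613589432033 + 1684121380813132999717667 = 1654966380420380198881887284, q_18 = 49·863442242715953336208637 + 43097864972008114526360 = 42351767758053721588749573 → 1654966380420380198881887284/42351767758053721588749573
APPEND 5: p_19 = 5·1654966380420380198881887284 + 33740454266113613589432033 = 8308572356368014607998868453, q_19 = 5·42351767758053721588749573 + 863442242715953336208637 = 212622281032984561279956502 → 8308572356368014607998868453/212622281032984561279956502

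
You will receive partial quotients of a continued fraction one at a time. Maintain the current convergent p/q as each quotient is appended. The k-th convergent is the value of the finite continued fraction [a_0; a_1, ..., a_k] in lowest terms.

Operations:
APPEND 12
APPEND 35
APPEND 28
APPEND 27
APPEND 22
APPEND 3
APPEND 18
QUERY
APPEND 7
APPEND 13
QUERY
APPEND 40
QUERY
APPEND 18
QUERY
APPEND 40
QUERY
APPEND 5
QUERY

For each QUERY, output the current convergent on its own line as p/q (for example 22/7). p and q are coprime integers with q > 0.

APPEND 12: p_0 = 12·1 + 0 = 12, q_0 = 12·0 + 1 = 1 → 12/1
APPEND 35: p_1 = 35·12 + 1 = 421, q_1 = 35·1 + 0 = 35 → 421/35
APPEND 28: p_2 = 28·421 + 12 = 11800, q_2 = 28·35 + 1 = 981 → 11800/981
APPEND 27: p_3 = 27·11800 + 421 = 319021, q_3 = 27·981 + 35 = 26522 → 319021/26522
APPEND 22: p_4 = 22·319021 + 11800 = 7030262, q_4 = 22·26522 + 981 = 584465 → 7030262/584465
APPEND 3: p_5 = 3·7030262 + 319021 = 21409807, q_5 = 3·584465 + 26522 = 1779917 → 21409807/1779917
APPEND 18: p_6 = 18·21409807 + 7030262 = 392406788, q_6 = 18·1779917 + 584465 = 32622971 → 392406788/32622971
APPEND 7: p_7 = 7·392406788 + 21409807 = 2768257323, q_7 = 7·32622971 + 1779917 = 230140714 → 2768257323/230140714
APPEND 13: p_8 = 13·2768257323 + 392406788 = 36379751987, q_8 = 13·230140714 + 32622971 = 3024452253 → 36379751987/3024452253
APPEND 40: p_9 = 40·36379751987 + 2768257323 = 1457958336803, q_9 = 40·3024452253 + 230140714 = 121208230834 → 1457958336803/121208230834
APPEND 18: p_10 = 18·1457958336803 + 36379751987 = 26279629814441, q_10 = 18·121208230834 + 3024452253 = 2184772607265 → 26279629814441/2184772607265
APPEND 40: p_11 = 40·26279629814441 + 1457958336803 = 1052643150914443, q_11 = 40·2184772607265 + 121208230834 = 87512112521434 → 1052643150914443/87512112521434
APPEND 5: p_12 = 5·1052643150914443 + 26279629814441 = 5289495384386656, q_12 = 5·87512112521434 + 2184772607265 = 439745335214435 → 5289495384386656/439745335214435

392406788/32622971
36379751987/3024452253
1457958336803/121208230834
26279629814441/2184772607265
1052643150914443/87512112521434
5289495384386656/439745335214435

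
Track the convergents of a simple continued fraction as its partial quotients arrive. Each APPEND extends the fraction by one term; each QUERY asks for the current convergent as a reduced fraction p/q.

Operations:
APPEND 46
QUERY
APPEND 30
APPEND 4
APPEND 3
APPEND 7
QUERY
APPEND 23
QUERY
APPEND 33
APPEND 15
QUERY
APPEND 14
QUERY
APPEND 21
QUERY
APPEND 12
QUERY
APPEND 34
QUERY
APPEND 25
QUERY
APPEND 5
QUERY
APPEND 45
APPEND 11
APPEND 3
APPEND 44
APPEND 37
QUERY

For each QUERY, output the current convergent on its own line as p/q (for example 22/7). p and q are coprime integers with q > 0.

APPEND 46: p_0 = 46·1 + 0 = 46, q_0 = 46·0 + 1 = 1 → 46/1
APPEND 30: p_1 = 30·46 + 1 = 1381, q_1 = 30·1 + 0 = 30 → 1381/30
APPEND 4: p_2 = 4·1381 + 46 = 5570, q_2 = 4·30 + 1 = 121 → 5570/121
APPEND 3: p_3 = 3·5570 + 1381 = 18091, q_3 = 3·121 + 30 = 393 → 18091/393
APPEND 7: p_4 = 7·18091 + 5570 = 132207, q_4 = 7·393 + 121 = 2872 → 132207/2872
APPEND 23: p_5 = 23·132207 + 18091 = 3058852, q_5 = 23·2872 + 393 = 66449 → 3058852/66449
APPEND 33: p_6 = 33·3058852 + 132207 = 101074323, q_6 = 33·66449 + 2872 = 2195689 → 101074323/2195689
APPEND 15: p_7 = 15·101074323 + 3058852 = 1519173697, q_7 = 15·2195689 + 66449 = 33001784 → 1519173697/33001784
APPEND 14: p_8 = 14·1519173697 + 101074323 = 21369506081, q_8 = 14·33001784 + 2195689 = 464220665 → 21369506081/464220665
APPEND 21: p_9 = 21·21369506081 + 1519173697 = 450278801398, q_9 = 21·464220665 + 33001784 = 9781635749 → 450278801398/9781635749
APPEND 12: p_10 = 12·450278801398 + 21369506081 = 5424715122857, q_10 = 12·9781635749 + 464220665 = 117843849653 → 5424715122857/117843849653
APPEND 34: p_11 = 34·5424715122857 + 450278801398 = 184890592978536, q_11 = 34·117843849653 + 9781635749 = 4016472523951 → 184890592978536/4016472523951
APPEND 25: p_12 = 25·184890592978536 + 5424715122857 = 4627689539586257, q_12 = 25·4016472523951 + 117843849653 = 100529656948428 → 4627689539586257/100529656948428
APPEND 5: p_13 = 5·4627689539586257 + 184890592978536 = 23323338290909821, q_13 = 5·100529656948428 + 4016472523951 = 506664757266091 → 23323338290909821/506664757266091
APPEND 45: p_14 = 45·23323338290909821 + 4627689539586257 = 1054177912630528202, q_14 = 45·506664757266091 + 100529656948428 = 22900443733922523 → 1054177912630528202/22900443733922523
APPEND 11: p_15 = 11·1054177912630528202 + 23323338290909821 = 11619280377226720043, q_15 = 11·22900443733922523 + 506664757266091 = 252411545830413844 → 11619280377226720043/252411545830413844
APPEND 3: p_16 = 3·11619280377226720043 + 1054177912630528202 = 35912019044310688331, q_16 = 3·252411545830413844 + 22900443733922523 = 780135081225164055 → 35912019044310688331/780135081225164055
APPEND 44: p_17 = 44·35912019044310688331 + 11619280377226720043 = 1591748118326897006607, q_17 = 44·780135081225164055 + 252411545830413844 = 34578355119737632264 → 1591748118326897006607/34578355119737632264
APPEND 37: p_18 = 37·1591748118326897006607 + 35912019044310688331 = 58930592397139499932790, q_18 = 37·34578355119737632264 + 780135081225164055 = 1280179274511517557823 → 58930592397139499932790/1280179274511517557823

46/1
132207/2872
3058852/66449
1519173697/33001784
21369506081/464220665
450278801398/9781635749
5424715122857/117843849653
184890592978536/4016472523951
4627689539586257/100529656948428
23323338290909821/506664757266091
58930592397139499932790/1280179274511517557823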